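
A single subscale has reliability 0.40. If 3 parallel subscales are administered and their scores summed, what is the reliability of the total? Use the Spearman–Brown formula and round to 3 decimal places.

ρ_k = kρ / (1 + (k−1)ρ) = 3·0.40 / (1 + 2·0.40) = 1.200 / 1.800 = 0.667.

0.667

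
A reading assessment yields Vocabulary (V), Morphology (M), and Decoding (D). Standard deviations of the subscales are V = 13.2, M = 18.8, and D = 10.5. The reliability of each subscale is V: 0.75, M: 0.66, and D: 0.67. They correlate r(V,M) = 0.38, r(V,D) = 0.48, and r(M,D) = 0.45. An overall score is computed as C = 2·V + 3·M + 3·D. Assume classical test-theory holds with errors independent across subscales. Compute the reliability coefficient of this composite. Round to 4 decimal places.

Var(C) = 2²·13.2² + 3²·18.8² + 3²·10.5² + 2·[6·13.2·18.8·0.38 + 6·13.2·10.5·0.48 + 9·18.8·10.5·0.45] = 4870.17 + 3528.89 = 8399.06.
With uncorrelated errors the cross-covariances are all true-score covariance, so they carry over unchanged; only the diagonal terms shrink to ρᵢσᵢ².
True-score variance = [2²·13.2²·0.75 + 3²·18.8²·0.66 + 3²·10.5²·0.67] + 3528.89 = 3286.96 + 3528.89 = 6815.85.
Reliability = 6815.85 / 8399.06 = 0.8115.

0.8115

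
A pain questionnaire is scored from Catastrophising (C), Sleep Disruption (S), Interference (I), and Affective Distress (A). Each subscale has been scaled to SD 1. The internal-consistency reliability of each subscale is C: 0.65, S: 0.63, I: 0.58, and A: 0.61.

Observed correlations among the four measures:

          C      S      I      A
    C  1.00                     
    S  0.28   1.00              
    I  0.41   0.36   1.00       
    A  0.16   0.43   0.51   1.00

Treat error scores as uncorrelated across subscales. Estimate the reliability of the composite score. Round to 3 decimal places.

0.816

Var(C+S+I+A) = 4 + 2·[0.28 + 0.41 + 0.16 + 0.36 + 0.43 + 0.51] = 4 + 4.3 = 8.3.
With uncorrelated errors the cross-covariances are all true-score covariance, so they carry over unchanged; only the diagonal terms shrink to ρᵢσᵢ².
True-score variance = [0.65 + 0.63 + 0.58 + 0.61] + 4.3 = 2.47 + 4.3 = 6.77.
Reliability = 6.77 / 8.3 = 0.816.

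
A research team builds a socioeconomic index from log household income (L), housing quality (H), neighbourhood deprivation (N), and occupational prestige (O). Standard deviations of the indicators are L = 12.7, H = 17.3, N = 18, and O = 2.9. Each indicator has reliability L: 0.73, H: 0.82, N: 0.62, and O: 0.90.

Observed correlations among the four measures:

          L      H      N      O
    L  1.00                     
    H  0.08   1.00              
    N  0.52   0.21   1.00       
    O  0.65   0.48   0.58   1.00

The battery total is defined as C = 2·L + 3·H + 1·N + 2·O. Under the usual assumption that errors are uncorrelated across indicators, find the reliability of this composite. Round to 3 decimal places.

0.854

Var(C) = 2²·12.7² + 3²·17.3² + 18² + 2²·2.9² + 2·[6·12.7·17.3·0.08 + 2·12.7·18·0.52 + 4·12.7·2.9·0.65 + 3·17.3·18·0.21 + 6·17.3·2.9·0.48 + 2·18·2.9·0.58] = 3696.41 + 1680.37 = 5376.78.
With uncorrelated errors the cross-covariances are all true-score covariance, so they carry over unchanged; only the diagonal terms shrink to ρᵢσᵢ².
True-score variance = [2²·12.7²·0.73 + 3²·17.3²·0.82 + 18²·0.62 + 2²·2.9²·0.90] + 1680.37 = 2910.88 + 1680.37 = 4591.26.
Reliability = 4591.26 / 5376.78 = 0.854.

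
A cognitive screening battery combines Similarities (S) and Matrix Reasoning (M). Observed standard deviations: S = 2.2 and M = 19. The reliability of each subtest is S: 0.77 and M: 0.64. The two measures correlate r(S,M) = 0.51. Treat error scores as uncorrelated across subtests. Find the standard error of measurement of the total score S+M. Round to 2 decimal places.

11.45

Var(total) = 365.84 + 42.636 = 408.476.
True-score variance = 234.767 + 42.636 = 277.403, so reliability = 0.6791.
Error variance = 408.476 − 277.403 = 131.073; SEM = √131.073 = 11.45.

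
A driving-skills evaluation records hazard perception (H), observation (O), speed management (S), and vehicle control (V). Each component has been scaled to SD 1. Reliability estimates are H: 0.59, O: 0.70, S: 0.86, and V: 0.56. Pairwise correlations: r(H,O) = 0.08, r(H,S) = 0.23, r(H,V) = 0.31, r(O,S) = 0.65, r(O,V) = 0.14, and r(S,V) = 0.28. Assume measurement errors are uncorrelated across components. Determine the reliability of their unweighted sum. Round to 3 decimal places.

Var(H+O+S+V) = 4 + 2·[0.08 + 0.23 + 0.31 + 0.65 + 0.14 + 0.28] = 4 + 3.38 = 7.38.
With uncorrelated errors the cross-covariances are all true-score covariance, so they carry over unchanged; only the diagonal terms shrink to ρᵢσᵢ².
True-score variance = [0.59 + 0.70 + 0.86 + 0.56] + 3.38 = 2.71 + 3.38 = 6.09.
Reliability = 6.09 / 7.38 = 0.825.

0.825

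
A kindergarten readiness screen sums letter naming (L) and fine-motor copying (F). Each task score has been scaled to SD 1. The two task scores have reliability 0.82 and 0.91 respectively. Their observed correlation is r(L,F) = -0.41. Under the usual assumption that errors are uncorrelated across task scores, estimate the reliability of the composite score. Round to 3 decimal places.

0.771

Var(L+F) = 2 + 2·[(-0.41)] = 2 − 0.82 = 1.18.
Because errors are independent across components, Cov(Tᵢ,Tⱼ) = Cov(Xᵢ,Xⱼ); the off-diagonal part of the true-score variance is the same as above.
True-score variance = [0.82 + 0.91] − 0.82 = 1.73 − 0.82 = 0.91.
Reliability = 0.91 / 1.18 = 0.771.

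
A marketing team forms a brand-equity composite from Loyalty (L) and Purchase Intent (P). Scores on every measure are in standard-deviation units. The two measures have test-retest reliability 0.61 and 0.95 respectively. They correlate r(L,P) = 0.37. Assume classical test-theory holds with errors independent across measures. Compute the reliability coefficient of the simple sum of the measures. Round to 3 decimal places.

Var(L+P) = 2 + 2·[0.37] = 2 + 0.74 = 2.74.
Under uncorrelated errors the observed covariances equal the true-score covariances, so only the own-variance terms attenuate.
True-score variance = [0.61 + 0.95] + 0.74 = 1.56 + 0.74 = 2.3.
Reliability = 2.3 / 2.74 = 0.839.

0.839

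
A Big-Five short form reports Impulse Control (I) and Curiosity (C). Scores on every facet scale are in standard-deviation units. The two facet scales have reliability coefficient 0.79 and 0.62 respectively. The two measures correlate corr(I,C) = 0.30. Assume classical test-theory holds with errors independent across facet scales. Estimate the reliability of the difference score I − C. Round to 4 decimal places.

Var(I−C) = 1 + 1 − 2·0.30 = 2 − 0.6 = 1.4.
Under uncorrelated errors the observed covariances equal the true-score covariances, so only the own-variance terms attenuate.
True-score variance = [0.79 + 0.62] − 0.6 = 1.41 − 0.6 = 0.81.
Reliability = 0.81 / 1.4 = 0.5786.

0.5786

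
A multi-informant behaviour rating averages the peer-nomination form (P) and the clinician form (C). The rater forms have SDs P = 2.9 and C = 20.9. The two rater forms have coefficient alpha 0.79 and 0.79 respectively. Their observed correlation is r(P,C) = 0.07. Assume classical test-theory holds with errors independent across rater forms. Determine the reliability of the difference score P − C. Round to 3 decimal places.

0.786

Var(P−C) = 2.9² + 20.9² − 2·2.9·20.9·0.07 = 445.22 − 8.4854 = 436.735.
Under uncorrelated errors the observed covariances equal the true-score covariances, so only the own-variance terms attenuate.
True-score variance = [2.9²·0.79 + 20.9²·0.79] − 8.4854 = 351.724 − 8.4854 = 343.238.
Reliability = 343.238 / 436.735 = 0.786.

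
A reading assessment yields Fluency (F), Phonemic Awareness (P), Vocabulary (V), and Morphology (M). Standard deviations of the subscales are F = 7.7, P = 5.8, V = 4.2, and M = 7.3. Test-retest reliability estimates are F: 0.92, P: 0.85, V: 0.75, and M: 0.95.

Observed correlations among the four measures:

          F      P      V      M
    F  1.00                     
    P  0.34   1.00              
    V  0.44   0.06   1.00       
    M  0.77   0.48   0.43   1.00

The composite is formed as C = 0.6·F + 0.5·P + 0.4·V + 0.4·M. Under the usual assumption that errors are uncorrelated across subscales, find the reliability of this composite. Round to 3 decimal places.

Var(C) = 0.6²·7.7² + 0.5²·5.8² + 0.4²·4.2² + 0.4²·7.3² + 2·[0.3·7.7·5.8·0.34 + 0.24·7.7·4.2·0.44 + 0.24·7.7·7.3·0.77 + 0.2·5.8·4.2·0.06 + 0.2·5.8·7.3·0.48 + 0.16·4.2·7.3·0.43] = 41.1032 + 49.6488 = 90.752.
With uncorrelated errors the cross-covariances are all true-score covariance, so they carry over unchanged; only the diagonal terms shrink to ρᵢσᵢ².
True-score variance = [0.6²·7.7²·0.92 + 0.5²·5.8²·0.85 + 0.4²·4.2²·0.75 + 0.4²·7.3²·0.95] + 49.6488 = 37.0022 + 49.6488 = 86.651.
Reliability = 86.651 / 90.752 = 0.955.

0.955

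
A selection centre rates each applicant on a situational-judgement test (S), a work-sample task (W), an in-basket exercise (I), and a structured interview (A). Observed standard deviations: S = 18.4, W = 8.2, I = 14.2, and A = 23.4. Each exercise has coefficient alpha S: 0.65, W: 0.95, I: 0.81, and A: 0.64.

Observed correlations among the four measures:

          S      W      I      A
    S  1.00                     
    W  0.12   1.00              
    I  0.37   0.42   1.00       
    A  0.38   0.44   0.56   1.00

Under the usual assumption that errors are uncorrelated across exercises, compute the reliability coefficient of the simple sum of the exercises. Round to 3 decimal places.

Var(S+W+I+A) = 18.4² + 8.2² + 14.2² + 23.4² + 2·[18.4·8.2·0.12 + 18.4·14.2·0.37 + 18.4·23.4·0.38 + 8.2·14.2·0.42 + 8.2·23.4·0.44 + 14.2·23.4·0.56] = 1155 + 1195.6 = 2350.6.
With uncorrelated errors the cross-covariances are all true-score covariance, so they carry over unchanged; only the diagonal terms shrink to ρᵢσᵢ².
True-score variance = [18.4²·0.65 + 8.2²·0.95 + 14.2²·0.81 + 23.4²·0.64] + 1195.6 = 797.709 + 1195.6 = 1993.31.
Reliability = 1993.31 / 2350.6 = 0.848.

0.848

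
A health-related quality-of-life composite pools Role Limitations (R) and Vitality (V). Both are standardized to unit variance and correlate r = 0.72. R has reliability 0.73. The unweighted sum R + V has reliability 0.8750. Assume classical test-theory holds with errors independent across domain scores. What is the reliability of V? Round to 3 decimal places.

Var(R+V) = 2 + 2·0.72 = 3.440.
True-score variance = ρ_R + ρ_V + 2·0.72, so 0.8750 = (0.73 + ρ_V + 1.44) / 3.440.
ρ_V = 0.8750·3.440 − 0.73 − 1.44 = 0.840.

0.840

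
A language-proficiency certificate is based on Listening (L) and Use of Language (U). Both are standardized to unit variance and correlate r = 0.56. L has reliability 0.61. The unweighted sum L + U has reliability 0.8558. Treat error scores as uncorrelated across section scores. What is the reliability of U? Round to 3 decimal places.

0.940

Var(L+U) = 2 + 2·0.56 = 3.120.
True-score variance = ρ_L + ρ_U + 2·0.56, so 0.8558 = (0.61 + ρ_U + 1.12) / 3.120.
ρ_U = 0.8558·3.120 − 0.61 − 1.12 = 0.940.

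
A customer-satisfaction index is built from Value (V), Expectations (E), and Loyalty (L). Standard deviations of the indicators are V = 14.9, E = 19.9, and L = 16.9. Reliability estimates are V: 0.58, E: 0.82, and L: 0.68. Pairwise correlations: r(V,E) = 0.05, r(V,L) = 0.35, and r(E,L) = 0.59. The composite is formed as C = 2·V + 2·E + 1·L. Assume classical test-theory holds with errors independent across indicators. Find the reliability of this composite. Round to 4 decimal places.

0.8137

Var(C) = 2²·14.9² + 2²·19.9² + 16.9² + 2·[4·14.9·19.9·0.05 + 2·14.9·16.9·0.35 + 2·19.9·16.9·0.59] = 2757.69 + 1264.83 = 4022.52.
Under uncorrelated errors the observed covariances equal the true-score covariances, so only the own-variance terms attenuate.
True-score variance = [2²·14.9²·0.58 + 2²·19.9²·0.82 + 16.9²·0.68] + 1264.83 = 2008.19 + 1264.83 = 3273.02.
Reliability = 3273.02 / 4022.52 = 0.8137.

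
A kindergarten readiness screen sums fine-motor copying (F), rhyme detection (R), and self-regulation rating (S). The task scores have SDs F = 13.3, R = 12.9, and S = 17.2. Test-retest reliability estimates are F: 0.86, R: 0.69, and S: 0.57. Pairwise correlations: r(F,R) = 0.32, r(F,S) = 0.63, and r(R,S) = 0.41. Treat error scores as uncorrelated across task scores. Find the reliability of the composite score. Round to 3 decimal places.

Var(F+R+S) = 13.3² + 12.9² + 17.2² + 2·[13.3·12.9·0.32 + 13.3·17.2·0.63 + 12.9·17.2·0.41] = 639.14 + 579.984 = 1219.12.
With uncorrelated errors the cross-covariances are all true-score covariance, so they carry over unchanged; only the diagonal terms shrink to ρᵢσᵢ².
True-score variance = [13.3²·0.86 + 12.9²·0.69 + 17.2²·0.57] + 579.984 = 435.577 + 579.984 = 1015.56.
Reliability = 1015.56 / 1219.12 = 0.833.

0.833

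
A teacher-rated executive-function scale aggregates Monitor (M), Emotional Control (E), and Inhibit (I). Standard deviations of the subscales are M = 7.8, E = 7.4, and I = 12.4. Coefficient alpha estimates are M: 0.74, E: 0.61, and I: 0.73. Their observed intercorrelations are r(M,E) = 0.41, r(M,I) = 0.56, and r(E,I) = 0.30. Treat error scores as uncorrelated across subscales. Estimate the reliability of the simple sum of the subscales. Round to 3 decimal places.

0.836

Var(M+E+I) = 7.8² + 7.4² + 12.4² + 2·[7.8·7.4·0.41 + 7.8·12.4·0.56 + 7.4·12.4·0.30] = 269.36 + 210.713 = 480.073.
With uncorrelated errors the cross-covariances are all true-score covariance, so they carry over unchanged; only the diagonal terms shrink to ρᵢσᵢ².
True-score variance = [7.8²·0.74 + 7.4²·0.61 + 12.4²·0.73] + 210.713 = 190.67 + 210.713 = 401.383.
Reliability = 401.383 / 480.073 = 0.836.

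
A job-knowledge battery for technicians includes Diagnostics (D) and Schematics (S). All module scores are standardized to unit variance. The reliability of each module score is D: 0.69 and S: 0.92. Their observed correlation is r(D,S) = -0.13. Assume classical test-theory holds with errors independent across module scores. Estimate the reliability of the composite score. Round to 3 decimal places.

Var(D+S) = 2 + 2·[(-0.13)] = 2 − 0.26 = 1.74.
Under uncorrelated errors the observed covariances equal the true-score covariances, so only the own-variance terms attenuate.
True-score variance = [0.69 + 0.92] − 0.26 = 1.61 − 0.26 = 1.35.
Reliability = 1.35 / 1.74 = 0.776.

0.776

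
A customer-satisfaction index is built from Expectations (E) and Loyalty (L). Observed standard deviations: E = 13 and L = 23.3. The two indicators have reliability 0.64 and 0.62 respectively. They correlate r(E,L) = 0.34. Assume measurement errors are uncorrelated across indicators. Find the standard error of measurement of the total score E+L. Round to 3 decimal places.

Var(total) = 711.89 + 205.972 = 917.862.
True-score variance = 444.752 + 205.972 = 650.724, so reliability = 0.7090.
Error variance = 917.862 − 650.724 = 267.138; SEM = √267.138 = 16.344.

16.344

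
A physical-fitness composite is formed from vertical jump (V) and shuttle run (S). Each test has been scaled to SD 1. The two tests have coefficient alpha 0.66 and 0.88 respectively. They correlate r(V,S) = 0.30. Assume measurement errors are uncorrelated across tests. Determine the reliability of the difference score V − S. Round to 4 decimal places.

Var(V−S) = 1 + 1 − 2·0.30 = 2 − 0.6 = 1.4.
Because errors are independent across components, Cov(Tᵢ,Tⱼ) = Cov(Xᵢ,Xⱼ); the off-diagonal part of the true-score variance is the same as above.
True-score variance = [0.66 + 0.88] − 0.6 = 1.54 − 0.6 = 0.94.
Reliability = 0.94 / 1.4 = 0.6714.

0.6714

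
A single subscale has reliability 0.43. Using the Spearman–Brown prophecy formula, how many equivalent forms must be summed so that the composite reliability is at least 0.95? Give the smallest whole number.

26

k ≥ ρ*(1−ρ₁)/(ρ₁(1−ρ*)) = 0.95·0.57 / (0.43·0.05) = 25.186.
Smallest integer k = 26.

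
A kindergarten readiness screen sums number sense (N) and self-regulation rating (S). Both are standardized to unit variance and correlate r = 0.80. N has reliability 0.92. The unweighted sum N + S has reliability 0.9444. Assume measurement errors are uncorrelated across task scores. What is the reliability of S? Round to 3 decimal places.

Var(N+S) = 2 + 2·0.80 = 3.600.
True-score variance = ρ_N + ρ_S + 2·0.80, so 0.9444 = (0.92 + ρ_S + 1.60) / 3.600.
ρ_S = 0.9444·3.600 − 0.92 − 1.60 = 0.880.

0.880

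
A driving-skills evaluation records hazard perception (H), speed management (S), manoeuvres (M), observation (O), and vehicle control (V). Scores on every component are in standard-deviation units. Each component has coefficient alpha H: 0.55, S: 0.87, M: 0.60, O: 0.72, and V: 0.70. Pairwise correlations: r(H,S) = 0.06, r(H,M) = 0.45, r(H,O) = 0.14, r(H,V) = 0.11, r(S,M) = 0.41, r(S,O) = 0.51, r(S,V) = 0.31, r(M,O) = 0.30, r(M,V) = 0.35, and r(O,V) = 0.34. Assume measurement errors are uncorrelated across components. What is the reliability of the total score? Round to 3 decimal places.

Var(H+S+M+O+V) = 5 + 2·[0.06 + 0.45 + 0.14 + 0.11 + 0.41 + 0.51 + 0.31 + 0.30 + 0.35 + 0.34] = 5 + 5.96 = 10.96.
Under uncorrelated errors the observed covariances equal the true-score covariances, so only the own-variance terms attenuate.
True-score variance = [0.55 + 0.87 + 0.60 + 0.72 + 0.70] + 5.96 = 3.44 + 5.96 = 9.4.
Reliability = 9.4 / 10.96 = 0.858.

0.858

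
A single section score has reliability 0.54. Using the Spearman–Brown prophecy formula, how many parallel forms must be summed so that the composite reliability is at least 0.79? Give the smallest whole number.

k ≥ ρ*(1−ρ₁)/(ρ₁(1−ρ*)) = 0.79·0.46 / (0.54·0.21) = 3.205.
Smallest integer k = 4.

4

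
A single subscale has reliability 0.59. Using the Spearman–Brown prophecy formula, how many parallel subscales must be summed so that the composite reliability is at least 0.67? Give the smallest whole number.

k ≥ ρ*(1−ρ₁)/(ρ₁(1−ρ*)) = 0.67·0.41 / (0.59·0.33) = 1.411.
Smallest integer k = 2.

2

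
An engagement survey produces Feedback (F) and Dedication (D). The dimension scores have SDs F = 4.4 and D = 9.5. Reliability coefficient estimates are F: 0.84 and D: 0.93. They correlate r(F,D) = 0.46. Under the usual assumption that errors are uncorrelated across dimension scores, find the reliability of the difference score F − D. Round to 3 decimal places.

Var(F−D) = 4.4² + 9.5² − 2·4.4·9.5·0.46 = 109.61 − 38.456 = 71.154.
Because errors are independent across components, Cov(Tᵢ,Tⱼ) = Cov(Xᵢ,Xⱼ); the off-diagonal part of the true-score variance is the same as above.
True-score variance = [4.4²·0.84 + 9.5²·0.93] − 38.456 = 100.195 − 38.456 = 61.7389.
Reliability = 61.7389 / 71.154 = 0.868.

0.868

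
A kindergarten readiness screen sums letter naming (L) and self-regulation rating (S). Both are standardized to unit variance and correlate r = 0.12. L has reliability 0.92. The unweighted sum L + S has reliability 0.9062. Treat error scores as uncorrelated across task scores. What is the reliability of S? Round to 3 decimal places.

0.870

Var(L+S) = 2 + 2·0.12 = 2.240.
True-score variance = ρ_L + ρ_S + 2·0.12, so 0.9062 = (0.92 + ρ_S + 0.24) / 2.240.
ρ_S = 0.9062·2.240 − 0.92 − 0.24 = 0.870.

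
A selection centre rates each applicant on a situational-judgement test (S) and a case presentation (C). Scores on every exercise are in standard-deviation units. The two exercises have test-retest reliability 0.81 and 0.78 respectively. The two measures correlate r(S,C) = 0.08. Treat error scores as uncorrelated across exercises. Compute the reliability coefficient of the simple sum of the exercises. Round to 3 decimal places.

0.810

Var(S+C) = 2 + 2·[0.08] = 2 + 0.16 = 2.16.
Because errors are independent across components, Cov(Tᵢ,Tⱼ) = Cov(Xᵢ,Xⱼ); the off-diagonal part of the true-score variance is the same as above.
True-score variance = [0.81 + 0.78] + 0.16 = 1.59 + 0.16 = 1.75.
Reliability = 1.75 / 2.16 = 0.810.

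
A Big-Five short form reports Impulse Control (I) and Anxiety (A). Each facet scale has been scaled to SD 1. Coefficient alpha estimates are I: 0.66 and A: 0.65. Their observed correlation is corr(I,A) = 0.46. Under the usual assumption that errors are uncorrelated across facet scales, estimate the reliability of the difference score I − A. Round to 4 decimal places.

Var(I−A) = 1 + 1 − 2·0.46 = 2 − 0.92 = 1.08.
Because errors are independent across components, Cov(Tᵢ,Tⱼ) = Cov(Xᵢ,Xⱼ); the off-diagonal part of the true-score variance is the same as above.
True-score variance = [0.66 + 0.65] − 0.92 = 1.31 − 0.92 = 0.39.
Reliability = 0.39 / 1.08 = 0.3611.

0.3611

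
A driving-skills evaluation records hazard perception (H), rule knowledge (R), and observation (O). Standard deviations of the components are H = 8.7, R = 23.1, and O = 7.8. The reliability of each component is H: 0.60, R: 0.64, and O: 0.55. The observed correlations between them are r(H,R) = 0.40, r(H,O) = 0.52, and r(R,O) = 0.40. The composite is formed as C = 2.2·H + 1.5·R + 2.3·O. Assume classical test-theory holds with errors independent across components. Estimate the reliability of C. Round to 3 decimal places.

Var(C) = 2.2²·8.7² + 1.5²·23.1² + 2.3²·7.8² + 2·[3.3·8.7·23.1·0.40 + 5.06·8.7·7.8·0.52 + 3.45·23.1·7.8·0.40] = 1888.81 + 1384.96 = 3273.77.
With uncorrelated errors the cross-covariances are all true-score covariance, so they carry over unchanged; only the diagonal terms shrink to ρᵢσᵢ².
True-score variance = [2.2²·8.7²·0.60 + 1.5²·23.1²·0.64 + 2.3²·7.8²·0.55] + 1384.96 = 1165.22 + 1384.96 = 2550.18.
Reliability = 2550.18 / 3273.77 = 0.779.

0.779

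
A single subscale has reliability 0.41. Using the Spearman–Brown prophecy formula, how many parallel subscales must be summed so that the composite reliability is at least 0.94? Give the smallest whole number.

23

k ≥ ρ*(1−ρ₁)/(ρ₁(1−ρ*)) = 0.94·0.59 / (0.41·0.06) = 22.545.
Smallest integer k = 23.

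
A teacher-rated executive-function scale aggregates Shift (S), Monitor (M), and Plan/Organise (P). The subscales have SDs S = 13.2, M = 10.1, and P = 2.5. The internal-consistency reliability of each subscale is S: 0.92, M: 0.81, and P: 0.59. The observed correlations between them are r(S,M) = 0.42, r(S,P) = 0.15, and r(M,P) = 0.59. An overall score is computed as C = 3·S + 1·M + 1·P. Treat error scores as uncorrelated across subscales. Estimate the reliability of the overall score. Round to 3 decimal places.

Var(C) = 3²·13.2² + 10.1² + 2.5² + 2·[3·13.2·10.1·0.42 + 3·13.2·2.5·0.15 + 10.1·2.5·0.59] = 1676.42 + 395.461 = 2071.88.
Because errors are independent across components, Cov(Tᵢ,Tⱼ) = Cov(Xᵢ,Xⱼ); the off-diagonal part of the true-score variance is the same as above.
True-score variance = [3²·13.2²·0.92 + 10.1²·0.81 + 2.5²·0.59] + 395.461 = 1529.02 + 395.461 = 1924.48.
Reliability = 1924.48 / 2071.88 = 0.929.

0.929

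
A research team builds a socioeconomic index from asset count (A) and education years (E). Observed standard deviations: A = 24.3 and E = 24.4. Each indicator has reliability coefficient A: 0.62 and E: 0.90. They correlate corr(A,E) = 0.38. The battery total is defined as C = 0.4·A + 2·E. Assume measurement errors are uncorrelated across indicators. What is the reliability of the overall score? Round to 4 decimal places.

0.9034

Var(C) = 0.4²·24.3² + 2²·24.4² + 2·[0.8·24.3·24.4·0.38] = 2475.92 + 360.495 = 2836.41.
Under uncorrelated errors the observed covariances equal the true-score covariances, so only the own-variance terms attenuate.
True-score variance = [0.4²·24.3²·0.62 + 2²·24.4²·0.90] + 360.495 = 2201.87 + 360.495 = 2562.37.
Reliability = 2562.37 / 2836.41 = 0.9034.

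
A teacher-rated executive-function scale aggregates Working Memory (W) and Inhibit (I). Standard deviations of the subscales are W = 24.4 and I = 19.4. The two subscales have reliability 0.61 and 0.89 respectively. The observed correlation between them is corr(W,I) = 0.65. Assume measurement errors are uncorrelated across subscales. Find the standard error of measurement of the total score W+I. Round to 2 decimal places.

Var(total) = 971.72 + 615.368 = 1587.09.
True-score variance = 698.13 + 615.368 = 1313.5, so reliability = 0.8276.
Error variance = 1587.09 − 1313.5 = 273.59; SEM = √273.59 = 16.54.

16.54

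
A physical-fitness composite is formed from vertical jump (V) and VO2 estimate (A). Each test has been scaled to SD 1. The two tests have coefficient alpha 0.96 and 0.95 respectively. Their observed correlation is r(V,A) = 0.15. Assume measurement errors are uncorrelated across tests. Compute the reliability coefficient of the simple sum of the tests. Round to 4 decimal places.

Var(V+A) = 2 + 2·[0.15] = 2 + 0.3 = 2.3.
Because errors are independent across components, Cov(Tᵢ,Tⱼ) = Cov(Xᵢ,Xⱼ); the off-diagonal part of the true-score variance is the same as above.
True-score variance = [0.96 + 0.95] + 0.3 = 1.91 + 0.3 = 2.21.
Reliability = 2.21 / 2.3 = 0.9609.

0.9609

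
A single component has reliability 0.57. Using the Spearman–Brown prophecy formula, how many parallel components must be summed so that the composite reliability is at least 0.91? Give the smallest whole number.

k ≥ ρ*(1−ρ₁)/(ρ₁(1−ρ*)) = 0.91·0.43 / (0.57·0.09) = 7.628.
Smallest integer k = 8.

8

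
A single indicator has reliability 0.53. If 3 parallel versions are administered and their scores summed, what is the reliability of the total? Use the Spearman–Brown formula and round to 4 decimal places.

0.7718

ρ_k = kρ / (1 + (k−1)ρ) = 3·0.53 / (1 + 2·0.53) = 1.590 / 2.060 = 0.7718.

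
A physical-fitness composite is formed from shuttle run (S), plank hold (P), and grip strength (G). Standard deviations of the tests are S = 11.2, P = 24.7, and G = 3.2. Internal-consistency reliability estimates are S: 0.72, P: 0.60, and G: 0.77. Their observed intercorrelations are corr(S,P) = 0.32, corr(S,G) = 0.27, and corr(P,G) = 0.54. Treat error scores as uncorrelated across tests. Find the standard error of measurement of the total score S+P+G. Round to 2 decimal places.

16.78

Var(total) = 745.77 + 281.766 = 1027.54.
True-score variance = 464.256 + 281.766 = 746.022, so reliability = 0.7260.
Error variance = 1027.54 − 746.022 = 281.514; SEM = √281.514 = 16.78.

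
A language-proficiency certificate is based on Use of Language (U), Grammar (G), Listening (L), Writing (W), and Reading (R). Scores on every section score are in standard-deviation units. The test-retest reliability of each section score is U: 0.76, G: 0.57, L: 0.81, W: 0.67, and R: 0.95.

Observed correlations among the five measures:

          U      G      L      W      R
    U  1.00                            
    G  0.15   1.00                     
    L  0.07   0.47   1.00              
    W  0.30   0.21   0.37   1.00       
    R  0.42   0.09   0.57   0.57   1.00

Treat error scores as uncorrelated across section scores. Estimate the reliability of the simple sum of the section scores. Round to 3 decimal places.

Var(U+G+L+W+R) = 5 + 2·[0.15 + 0.07 + 0.30 + 0.42 + 0.47 + 0.21 + 0.09 + 0.37 + 0.57 + 0.57] = 5 + 6.44 = 11.44.
Because errors are independent across components, Cov(Tᵢ,Tⱼ) = Cov(Xᵢ,Xⱼ); the off-diagonal part of the true-score variance is the same as above.
True-score variance = [0.76 + 0.57 + 0.81 + 0.67 + 0.95] + 6.44 = 3.76 + 6.44 = 10.2.
Reliability = 10.2 / 11.44 = 0.892.

0.892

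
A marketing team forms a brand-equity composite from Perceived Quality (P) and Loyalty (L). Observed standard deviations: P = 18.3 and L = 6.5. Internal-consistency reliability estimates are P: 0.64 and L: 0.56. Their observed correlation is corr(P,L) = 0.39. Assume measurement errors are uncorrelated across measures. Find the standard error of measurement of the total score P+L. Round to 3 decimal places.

11.796

Var(total) = 377.14 + 92.781 = 469.921.
True-score variance = 237.99 + 92.781 = 330.771, so reliability = 0.7039.
Error variance = 469.921 − 330.771 = 139.15; SEM = √139.15 = 11.796.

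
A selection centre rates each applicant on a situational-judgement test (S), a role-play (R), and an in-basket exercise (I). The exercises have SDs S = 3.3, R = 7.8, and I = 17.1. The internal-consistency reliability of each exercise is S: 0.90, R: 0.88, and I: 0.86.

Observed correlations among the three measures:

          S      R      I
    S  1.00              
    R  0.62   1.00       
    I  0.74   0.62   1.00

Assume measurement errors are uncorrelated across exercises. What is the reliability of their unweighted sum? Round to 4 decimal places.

0.9235

Var(S+R+I) = 3.3² + 7.8² + 17.1² + 2·[3.3·7.8·0.62 + 3.3·17.1·0.74 + 7.8·17.1·0.62] = 364.14 + 280.825 = 644.965.
With uncorrelated errors the cross-covariances are all true-score covariance, so they carry over unchanged; only the diagonal terms shrink to ρᵢσᵢ².
True-score variance = [3.3²·0.90 + 7.8²·0.88 + 17.1²·0.86] + 280.825 = 314.813 + 280.825 = 595.638.
Reliability = 595.638 / 644.965 = 0.9235.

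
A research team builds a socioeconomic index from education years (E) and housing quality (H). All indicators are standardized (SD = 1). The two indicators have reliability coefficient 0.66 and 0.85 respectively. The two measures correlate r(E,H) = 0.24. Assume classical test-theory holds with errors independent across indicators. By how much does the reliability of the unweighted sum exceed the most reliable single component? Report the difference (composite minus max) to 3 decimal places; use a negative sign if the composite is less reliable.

Var(sum) = 2 + 0.48 = 2.48; true-score variance = 1.51 + 0.48 = 1.99; composite reliability = 0.8024.
Max component reliability = 0.8500.
Difference = 0.8024 − 0.8500 = -0.048.

-0.048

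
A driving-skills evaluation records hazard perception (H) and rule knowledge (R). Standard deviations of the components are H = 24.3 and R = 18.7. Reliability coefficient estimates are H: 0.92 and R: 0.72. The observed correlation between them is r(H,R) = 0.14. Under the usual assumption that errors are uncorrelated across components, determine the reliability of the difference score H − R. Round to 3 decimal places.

0.821

Var(H−R) = 24.3² + 18.7² − 2·24.3·18.7·0.14 = 940.18 − 127.235 = 812.945.
Because errors are independent across components, Cov(Tᵢ,Tⱼ) = Cov(Xᵢ,Xⱼ); the off-diagonal part of the true-score variance is the same as above.
True-score variance = [24.3²·0.92 + 18.7²·0.72] − 127.235 = 795.028 − 127.235 = 667.793.
Reliability = 667.793 / 812.945 = 0.821.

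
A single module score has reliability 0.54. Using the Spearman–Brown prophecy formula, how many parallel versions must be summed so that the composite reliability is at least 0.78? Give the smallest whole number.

k ≥ ρ*(1−ρ₁)/(ρ₁(1−ρ*)) = 0.78·0.46 / (0.54·0.22) = 3.020.
Smallest integer k = 4.

4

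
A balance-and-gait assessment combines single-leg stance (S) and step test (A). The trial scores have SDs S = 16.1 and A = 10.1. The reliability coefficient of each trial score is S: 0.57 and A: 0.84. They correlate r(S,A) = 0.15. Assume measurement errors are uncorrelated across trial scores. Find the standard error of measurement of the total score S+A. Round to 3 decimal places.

Var(total) = 361.22 + 48.783 = 410.003.
True-score variance = 233.438 + 48.783 = 282.221, so reliability = 0.6883.
Error variance = 410.003 − 282.221 = 127.782; SEM = √127.782 = 11.304.

11.304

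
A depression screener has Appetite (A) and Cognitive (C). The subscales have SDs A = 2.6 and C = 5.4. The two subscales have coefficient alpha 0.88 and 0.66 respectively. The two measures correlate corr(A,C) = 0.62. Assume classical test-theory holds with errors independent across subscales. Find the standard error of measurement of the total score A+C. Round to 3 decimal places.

Var(total) = 35.92 + 17.4096 = 53.3296.
True-score variance = 25.1944 + 17.4096 = 42.604, so reliability = 0.7989.
Error variance = 53.3296 − 42.604 = 10.7256; SEM = √10.7256 = 3.275.

3.275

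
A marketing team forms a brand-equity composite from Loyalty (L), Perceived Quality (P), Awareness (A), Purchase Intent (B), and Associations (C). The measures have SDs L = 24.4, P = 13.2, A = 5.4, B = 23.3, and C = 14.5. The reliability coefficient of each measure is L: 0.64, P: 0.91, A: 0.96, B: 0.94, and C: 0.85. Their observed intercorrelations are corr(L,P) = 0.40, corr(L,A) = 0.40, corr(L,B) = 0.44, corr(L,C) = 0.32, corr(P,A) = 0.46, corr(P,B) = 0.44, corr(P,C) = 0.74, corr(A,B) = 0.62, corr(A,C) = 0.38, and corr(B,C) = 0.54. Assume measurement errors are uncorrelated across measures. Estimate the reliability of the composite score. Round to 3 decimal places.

0.923

Var(L+P+A+B+C) = 24.4² + 13.2² + 5.4² + 23.3² + 14.5² + 2·[24.4·13.2·0.40 + 24.4·5.4·0.40 + 24.4·23.3·0.44 + 24.4·14.5·0.32 + 13.2·5.4·0.46 + 13.2·23.3·0.44 + 13.2·14.5·0.74 + 5.4·23.3·0.62 + 5.4·14.5·0.38 + 23.3·14.5·0.54] = 1551.9 + 2289.71 = 3841.61.
With uncorrelated errors the cross-covariances are all true-score covariance, so they carry over unchanged; only the diagonal terms shrink to ρᵢσᵢ².
True-score variance = [24.4²·0.64 + 13.2²·0.91 + 5.4²·0.96 + 23.3²·0.94 + 14.5²·0.85] + 2289.71 = 1256.61 + 2289.71 = 3546.32.
Reliability = 3546.32 / 3841.61 = 0.923.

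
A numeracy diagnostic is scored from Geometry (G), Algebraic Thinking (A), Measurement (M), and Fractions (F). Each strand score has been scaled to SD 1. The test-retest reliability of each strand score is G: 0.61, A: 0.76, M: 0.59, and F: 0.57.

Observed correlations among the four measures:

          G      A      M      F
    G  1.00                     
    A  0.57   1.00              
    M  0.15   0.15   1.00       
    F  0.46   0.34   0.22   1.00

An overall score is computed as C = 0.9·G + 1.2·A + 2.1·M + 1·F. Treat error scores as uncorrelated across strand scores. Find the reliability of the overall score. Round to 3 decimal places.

Var(C) = 0.9² + 1.2² + 2.1² + 1 + 2·[1.08·0.57 + 1.89·0.15 + 0.9·0.46 + 2.52·0.15 + 1.2·0.34 + 2.1·0.22] = 7.66 + 5.1222 = 12.7822.
Because errors are independent across components, Cov(Tᵢ,Tⱼ) = Cov(Xᵢ,Xⱼ); the off-diagonal part of the true-score variance is the same as above.
True-score variance = [0.9²·0.61 + 1.2²·0.76 + 2.1²·0.59 + 0.57] + 5.1222 = 4.7604 + 5.1222 = 9.8826.
Reliability = 9.8826 / 12.7822 = 0.773.

0.773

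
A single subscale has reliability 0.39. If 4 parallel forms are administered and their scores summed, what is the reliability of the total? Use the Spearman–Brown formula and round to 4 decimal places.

0.7189

ρ_k = kρ / (1 + (k−1)ρ) = 4·0.39 / (1 + 3·0.39) = 1.560 / 2.170 = 0.7189.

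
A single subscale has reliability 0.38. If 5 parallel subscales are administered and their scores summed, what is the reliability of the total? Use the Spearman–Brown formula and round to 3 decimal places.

ρ_k = kρ / (1 + (k−1)ρ) = 5·0.38 / (1 + 4·0.38) = 1.900 / 2.520 = 0.754.

0.754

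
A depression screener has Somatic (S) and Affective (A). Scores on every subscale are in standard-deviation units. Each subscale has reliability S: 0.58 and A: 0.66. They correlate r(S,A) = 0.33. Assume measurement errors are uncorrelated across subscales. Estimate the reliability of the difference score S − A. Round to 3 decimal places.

Var(S−A) = 1 + 1 − 2·0.33 = 2 − 0.66 = 1.34.
Because errors are independent across components, Cov(Tᵢ,Tⱼ) = Cov(Xᵢ,Xⱼ); the off-diagonal part of the true-score variance is the same as above.
True-score variance = [0.58 + 0.66] − 0.66 = 1.24 − 0.66 = 0.58.
Reliability = 0.58 / 1.34 = 0.433.

0.433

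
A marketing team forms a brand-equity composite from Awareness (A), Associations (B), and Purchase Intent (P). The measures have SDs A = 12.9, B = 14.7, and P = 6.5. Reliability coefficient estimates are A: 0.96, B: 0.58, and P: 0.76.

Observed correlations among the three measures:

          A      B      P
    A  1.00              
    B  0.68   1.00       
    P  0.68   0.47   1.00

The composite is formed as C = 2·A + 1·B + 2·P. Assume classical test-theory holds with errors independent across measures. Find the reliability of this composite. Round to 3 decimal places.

Var(C) = 2²·12.9² + 14.7² + 2²·6.5² + 2·[2·12.9·14.7·0.68 + 4·12.9·6.5·0.68 + 2·14.7·6.5·0.47] = 1050.73 + 1151.57 = 2202.3.
Under uncorrelated errors the observed covariances equal the true-score covariances, so only the own-variance terms attenuate.
True-score variance = [2²·12.9²·0.96 + 14.7²·0.58 + 2²·6.5²·0.76] + 1151.57 = 892.787 + 1151.57 = 2044.36.
Reliability = 2044.36 / 2202.3 = 0.928.

0.928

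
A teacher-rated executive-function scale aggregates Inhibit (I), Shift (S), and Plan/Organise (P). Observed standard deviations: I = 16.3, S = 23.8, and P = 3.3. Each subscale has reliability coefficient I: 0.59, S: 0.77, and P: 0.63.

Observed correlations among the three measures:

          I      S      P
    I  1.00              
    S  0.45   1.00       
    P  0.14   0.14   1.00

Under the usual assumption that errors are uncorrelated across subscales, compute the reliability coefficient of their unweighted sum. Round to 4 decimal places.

0.8021

Var(I+S+P) = 16.3² + 23.8² + 3.3² + 2·[16.3·23.8·0.45 + 16.3·3.3·0.14 + 23.8·3.3·0.14] = 843.02 + 386.198 = 1229.22.
With uncorrelated errors the cross-covariances are all true-score covariance, so they carry over unchanged; only the diagonal terms shrink to ρᵢσᵢ².
True-score variance = [16.3²·0.59 + 23.8²·0.77 + 3.3²·0.63] + 386.198 = 599.777 + 386.198 = 985.975.
Reliability = 985.975 / 1229.22 = 0.8021.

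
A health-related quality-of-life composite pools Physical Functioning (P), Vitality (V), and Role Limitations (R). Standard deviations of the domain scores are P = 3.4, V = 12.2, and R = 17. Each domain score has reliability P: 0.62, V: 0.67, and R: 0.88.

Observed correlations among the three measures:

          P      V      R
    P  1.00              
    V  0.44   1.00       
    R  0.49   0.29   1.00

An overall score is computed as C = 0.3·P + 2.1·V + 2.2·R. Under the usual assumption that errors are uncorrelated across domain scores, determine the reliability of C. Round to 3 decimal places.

0.856

Var(C) = 0.3²·3.4² + 2.1²·12.2² + 2.2²·17² + 2·[0.63·3.4·12.2·0.44 + 0.66·3.4·17·0.49 + 4.62·12.2·17·0.29] = 2056.18 + 616.131 = 2672.32.
Because errors are independent across components, Cov(Tᵢ,Tⱼ) = Cov(Xᵢ,Xⱼ); the off-diagonal part of the true-score variance is the same as above.
True-score variance = [0.3²·3.4²·0.62 + 2.1²·12.2²·0.67 + 2.2²·17²·0.88] + 616.131 = 1671.33 + 616.131 = 2287.46.
Reliability = 2287.46 / 2672.32 = 0.856.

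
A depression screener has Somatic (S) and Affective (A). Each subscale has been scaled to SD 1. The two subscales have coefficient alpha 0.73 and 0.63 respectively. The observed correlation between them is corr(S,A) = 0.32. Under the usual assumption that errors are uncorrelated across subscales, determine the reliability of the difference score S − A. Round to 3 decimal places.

Var(S−A) = 1 + 1 − 2·0.32 = 2 − 0.64 = 1.36.
With uncorrelated errors the cross-covariances are all true-score covariance, so they carry over unchanged; only the diagonal terms shrink to ρᵢσᵢ².
True-score variance = [0.73 + 0.63] − 0.64 = 1.36 − 0.64 = 0.72.
Reliability = 0.72 / 1.36 = 0.529.

0.529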